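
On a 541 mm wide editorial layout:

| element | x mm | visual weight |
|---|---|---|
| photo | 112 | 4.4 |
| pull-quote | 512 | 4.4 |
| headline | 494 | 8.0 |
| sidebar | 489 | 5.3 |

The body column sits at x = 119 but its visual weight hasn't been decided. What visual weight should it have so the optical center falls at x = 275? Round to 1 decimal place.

w ≈ 20.6

Fixed elements: Σw = 4.4 + 4.4 + 8.0 + 5.3 = 22.1, Σw·x = 4.4·112 + 4.4·512 + 8.0·494 + 5.3·489 = 9289.3.
For the centroid to hit 275: (9289.3 + w·119) / (22.1 + w) = 275.
Rearranging, w·(119 − 275) = 275·22.1 − 9289.3 = -3211.8, so w ≈ -3211.8/-156 = 20.59.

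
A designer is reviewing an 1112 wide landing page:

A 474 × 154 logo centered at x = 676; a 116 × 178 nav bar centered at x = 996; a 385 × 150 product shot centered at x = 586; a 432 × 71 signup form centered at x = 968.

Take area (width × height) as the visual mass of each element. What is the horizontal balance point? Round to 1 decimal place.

Areas → weights: logo 474·154 = 72996, nav bar 116·178 = 20648, product shot 385·150 = 57750, signup form 432·71 = 30672; Σw = 182066.
x: (72996·676 + 20648·996 + 57750·586 + 30672·968) / 182066 = 133442700 / 182066 ≈ 732.94

x ≈ 732.9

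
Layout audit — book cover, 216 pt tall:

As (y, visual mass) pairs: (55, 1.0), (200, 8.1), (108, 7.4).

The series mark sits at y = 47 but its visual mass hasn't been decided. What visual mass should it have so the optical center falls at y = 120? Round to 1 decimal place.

Existing Σw = 16.5 (1.0 + 8.1 + 7.4); existing moment 1.0·55 + 8.1·200 + 7.4·108 = 2474.2.
For the centroid to hit 120: (2474.2 + w·47) / (16.5 + w) = 120.
Solving: w = (120·16.5 − 2474.2) / (47 − 120) = -494.2 / -73 ≈ 6.77.

w ≈ 6.8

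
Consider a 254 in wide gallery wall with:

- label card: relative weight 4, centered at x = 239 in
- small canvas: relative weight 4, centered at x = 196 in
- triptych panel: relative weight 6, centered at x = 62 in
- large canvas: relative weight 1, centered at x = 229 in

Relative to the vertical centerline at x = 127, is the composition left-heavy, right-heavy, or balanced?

right-heavy

Σw = 4 + 4 + 6 + 1 = 15.
x: (4·239 + 4·196 + 6·62 + 1·229) / 15 = 2341 / 15 ≈ 156.07
156.1 lies right of the midline 127, so the layout is right-heavy.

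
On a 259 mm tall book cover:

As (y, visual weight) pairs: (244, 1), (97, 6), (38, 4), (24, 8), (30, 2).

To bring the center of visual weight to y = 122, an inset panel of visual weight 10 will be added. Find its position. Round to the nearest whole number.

With the inset panel, Σw becomes 1 + 6 + 4 + 8 + 2 + 10 = 31.
y: need Σw·y = 31·122 = 3782. Existing = 1·244 + 6·97 + 4·38 + 8·24 + 2·30 = 1230. Remainder 2552 / 10 ≈ 255.20.

y ≈ 255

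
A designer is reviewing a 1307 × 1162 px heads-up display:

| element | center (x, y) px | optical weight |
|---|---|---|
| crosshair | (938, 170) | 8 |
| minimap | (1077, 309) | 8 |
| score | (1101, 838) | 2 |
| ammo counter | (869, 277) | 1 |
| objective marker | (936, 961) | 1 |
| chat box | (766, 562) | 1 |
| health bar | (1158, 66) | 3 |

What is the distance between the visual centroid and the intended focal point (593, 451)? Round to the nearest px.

Weights sum to 8 + 8 + 2 + 1 + 1 + 1 + 3 = 24.
x: moment 24367 / weight 24 ≈ 1015.29
y: moment 7506 / weight 24 ≈ 312.75
Relative to (593, 451): Δ = (422.29, -138.25); |Δ| = √(422.29² + -138.25²) ≈ 444.35.

≈ 444 px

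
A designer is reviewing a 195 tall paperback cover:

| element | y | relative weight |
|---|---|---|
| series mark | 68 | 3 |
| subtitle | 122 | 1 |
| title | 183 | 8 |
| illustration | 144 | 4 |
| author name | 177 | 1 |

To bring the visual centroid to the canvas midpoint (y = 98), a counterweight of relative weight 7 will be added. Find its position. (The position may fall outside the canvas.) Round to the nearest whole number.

New total weight: (3 + 1 + 8 + 4 + 1) + 7 = 24.
y: target moment 24×98 = 2352; current 3·68 + 1·122 + 8·183 + 4·144 + 1·177 = 2543; the counterweight supplies -191, so y = -191/7 ≈ -27.29.

y ≈ -27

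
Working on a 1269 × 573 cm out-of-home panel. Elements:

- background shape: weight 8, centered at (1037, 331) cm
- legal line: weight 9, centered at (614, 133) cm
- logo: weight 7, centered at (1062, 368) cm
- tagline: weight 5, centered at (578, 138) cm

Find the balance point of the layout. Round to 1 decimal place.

Σw = 8 + 9 + 7 + 5 = 29.
x-moment: 8·1037 + 9·614 + 7·1062 + 5·578 = 24146; centroid 24146/29 ≈ 832.62.
y-moment: 8·331 + 9·133 + 7·368 + 5·138 = 7111; centroid 7111/29 ≈ 245.21.

(832.6, 245.2)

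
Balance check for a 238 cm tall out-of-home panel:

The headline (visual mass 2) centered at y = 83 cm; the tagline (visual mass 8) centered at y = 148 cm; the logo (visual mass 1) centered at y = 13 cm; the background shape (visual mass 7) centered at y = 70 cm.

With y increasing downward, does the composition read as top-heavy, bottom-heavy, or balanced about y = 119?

top-heavy

Weights sum to 2 + 8 + 1 + 7 = 18.
y-moment: 2·83 + 8·148 + 1·13 + 7·70 = 1853; centroid 1853/18 ≈ 102.94.
Since 102.9 is above (smaller y than) 119, the composition reads top-heavy.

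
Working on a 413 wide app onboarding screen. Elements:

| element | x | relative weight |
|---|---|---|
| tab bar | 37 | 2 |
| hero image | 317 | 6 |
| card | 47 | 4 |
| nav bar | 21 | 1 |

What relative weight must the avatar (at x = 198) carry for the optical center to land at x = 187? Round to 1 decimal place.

w ≈ 22.4

Fixed elements: Σw = 2 + 6 + 4 + 1 = 13, Σw·x = 2·37 + 6·317 + 4·47 + 1·21 = 2185.
Balance at x = 187 requires (2185 + w·198) / (13 + w) = 187.
Rearranging, w·(198 − 187) = 187·13 − 2185 = 246, so w ≈ 246/11 = 22.36.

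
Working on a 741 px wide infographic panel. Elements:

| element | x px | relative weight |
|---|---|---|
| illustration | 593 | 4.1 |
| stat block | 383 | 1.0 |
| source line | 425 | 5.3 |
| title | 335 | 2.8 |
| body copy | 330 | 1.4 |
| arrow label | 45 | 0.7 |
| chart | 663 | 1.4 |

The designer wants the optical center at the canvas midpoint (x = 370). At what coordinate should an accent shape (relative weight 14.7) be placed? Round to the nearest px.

x ≈ 285

With the accent shape, Σw becomes 4.1 + 1.0 + 5.3 + 2.8 + 1.4 + 0.7 + 1.4 + 14.7 = 31.4.
Along x: (7426.5 + 14.7·x) / 31.4 = 370 (existing moment 4.1·593 + 1.0·383 + 5.3·425 + 2.8·335 + 1.4·330 + 0.7·45 + 1.4·663 = 7426.5) ⇒ x = (11618.0 − 7426.5) / 14.7 ≈ 285.14.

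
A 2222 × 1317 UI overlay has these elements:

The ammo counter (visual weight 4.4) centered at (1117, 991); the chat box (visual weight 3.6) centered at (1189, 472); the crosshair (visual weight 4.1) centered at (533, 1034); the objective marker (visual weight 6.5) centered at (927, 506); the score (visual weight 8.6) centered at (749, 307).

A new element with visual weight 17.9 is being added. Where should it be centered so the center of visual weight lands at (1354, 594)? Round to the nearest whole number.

(2079, 590)

New total weight: (4.4 + 3.6 + 4.1 + 6.5 + 8.6) + 17.9 = 45.1.
Along x: (23847.4 + 17.9·x) / 45.1 = 1354 (existing moment 4.4·1117 + 3.6·1189 + 4.1·533 + 6.5·927 + 8.6·749 = 23847.4) ⇒ x = (61065.4 − 23847.4) / 17.9 ≈ 2079.22.
Along y: (16228.2 + 17.9·y) / 45.1 = 594 (existing moment 4.4·991 + 3.6·472 + 4.1·1034 + 6.5·506 + 8.6·307 = 16228.2) ⇒ y = (26789.4 − 16228.2) / 17.9 ≈ 590.01.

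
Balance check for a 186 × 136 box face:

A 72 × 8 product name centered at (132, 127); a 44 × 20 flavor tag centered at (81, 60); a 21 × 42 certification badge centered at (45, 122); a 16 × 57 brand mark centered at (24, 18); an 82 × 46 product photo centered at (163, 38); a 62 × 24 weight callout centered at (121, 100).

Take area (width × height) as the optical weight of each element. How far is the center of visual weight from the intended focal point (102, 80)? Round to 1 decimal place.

Areas → weights: product name 72·8 = 576, flavor tag 44·20 = 880, certification badge 21·42 = 882, brand mark 16·57 = 912, product photo 82·46 = 3772, weight callout 62·24 = 1488; Σw = 8510.
x: moment 1003774 / weight 8510 ≈ 117.95
Σw·y = 542108; ȳ = 542108/8510 ≈ 63.70.
From (102, 80): dx = 15.95, dy = -16.30, so the distance is √(dx²+dy²) ≈ 22.81.

≈ 22.8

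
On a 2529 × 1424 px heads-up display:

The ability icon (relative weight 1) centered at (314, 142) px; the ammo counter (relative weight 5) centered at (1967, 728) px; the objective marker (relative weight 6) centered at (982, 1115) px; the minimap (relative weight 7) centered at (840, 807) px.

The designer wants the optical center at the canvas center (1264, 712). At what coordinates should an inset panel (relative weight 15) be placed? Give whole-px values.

After adding the inset panel, total weight = 1 + 5 + 6 + 7 + 15 = 34.
Along x: (21921 + 15·x) / 34 = 1264 (existing moment 1·314 + 5·1967 + 6·982 + 7·840 = 21921) ⇒ x = (42976 − 21921) / 15 ≈ 1403.67.
Along y: (16121 + 15·y) / 34 = 712 (existing moment 1·142 + 5·728 + 6·1115 + 7·807 = 16121) ⇒ y = (24208 − 16121) / 15 ≈ 539.13.

(1404, 539)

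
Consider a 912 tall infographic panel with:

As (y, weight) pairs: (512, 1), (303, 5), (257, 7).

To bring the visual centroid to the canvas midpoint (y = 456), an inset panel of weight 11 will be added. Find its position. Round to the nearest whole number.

y ≈ 647

New total weight: (1 + 5 + 7) + 11 = 24.
Along y: (3826 + 11·y) / 24 = 456 (existing moment 1·512 + 5·303 + 7·257 = 3826) ⇒ y = (10944 − 3826) / 11 ≈ 647.09.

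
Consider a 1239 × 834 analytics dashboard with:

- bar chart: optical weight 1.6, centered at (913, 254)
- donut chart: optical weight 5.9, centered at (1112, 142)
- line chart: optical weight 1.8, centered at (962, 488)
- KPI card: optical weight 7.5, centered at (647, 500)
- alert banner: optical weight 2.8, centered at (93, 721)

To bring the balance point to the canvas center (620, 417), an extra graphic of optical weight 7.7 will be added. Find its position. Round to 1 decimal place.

(267.5, 453.6)

After adding the extra graphic, total weight = 1.6 + 5.9 + 1.8 + 7.5 + 2.8 + 7.7 = 27.3.
x: need Σw·x = 27.3·620 = 16926.0. Existing = 1.6·913 + 5.9·1112 + 1.8·962 + 7.5·647 + 2.8·93 = 14866.1. Remainder 2059.9 / 7.7 ≈ 267.52.
y: need Σw·y = 27.3·417 = 11384.1. Existing = 1.6·254 + 5.9·142 + 1.8·488 + 7.5·500 + 2.8·721 = 7891.4. Remainder 3492.7 / 7.7 ≈ 453.60.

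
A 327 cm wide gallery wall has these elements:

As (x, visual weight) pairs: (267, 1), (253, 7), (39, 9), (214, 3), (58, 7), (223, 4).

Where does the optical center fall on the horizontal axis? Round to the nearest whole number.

x ≈ 140

Σw = 1 + 7 + 9 + 3 + 7 + 4 = 31.
Σw·x = 4329; x̄ = 4329/31 ≈ 139.65.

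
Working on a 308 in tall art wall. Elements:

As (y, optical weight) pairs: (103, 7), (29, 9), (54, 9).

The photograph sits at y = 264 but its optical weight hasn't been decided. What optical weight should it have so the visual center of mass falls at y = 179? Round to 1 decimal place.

w ≈ 35.4

Existing Σw = 25 (7 + 9 + 9); existing moment 7·103 + 9·29 + 9·54 = 1468.
For the centroid to hit 179: (1468 + w·264) / (25 + w) = 179.
Solving: w = (179·25 − 1468) / (264 − 179) = 3007 / 85 ≈ 35.38.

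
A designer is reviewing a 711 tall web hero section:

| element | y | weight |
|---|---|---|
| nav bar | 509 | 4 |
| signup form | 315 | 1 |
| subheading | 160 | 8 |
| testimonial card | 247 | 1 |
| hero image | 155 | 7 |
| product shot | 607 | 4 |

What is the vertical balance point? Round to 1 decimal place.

y ≈ 295.6

Total weight = 4 + 1 + 8 + 1 + 7 + 4 = 25.
Σw·y = 7391; ȳ = 7391/25 ≈ 295.64.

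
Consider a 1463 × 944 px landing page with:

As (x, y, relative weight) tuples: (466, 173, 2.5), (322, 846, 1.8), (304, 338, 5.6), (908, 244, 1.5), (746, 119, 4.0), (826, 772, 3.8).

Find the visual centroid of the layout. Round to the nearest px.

Total weight = 2.5 + 1.8 + 5.6 + 1.5 + 4.0 + 3.8 = 19.2.
x: moment 10931.8 / weight 19.2 ≈ 569.36
Σw·y = 7623.7; ȳ = 7623.7/19.2 ≈ 397.07.

(569, 397)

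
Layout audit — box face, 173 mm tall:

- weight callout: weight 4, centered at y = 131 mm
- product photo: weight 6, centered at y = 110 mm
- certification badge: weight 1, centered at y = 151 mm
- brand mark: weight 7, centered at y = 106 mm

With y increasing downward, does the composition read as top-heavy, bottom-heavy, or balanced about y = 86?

Total weight = 4 + 6 + 1 + 7 = 18.
Σw·y = 4·131 + 6·110 + 1·151 + 7·106 = 2077, so ȳ = 2077/18 ≈ 115.39.
115.4 vs midline 86 → bottom-heavy.

bottom-heavy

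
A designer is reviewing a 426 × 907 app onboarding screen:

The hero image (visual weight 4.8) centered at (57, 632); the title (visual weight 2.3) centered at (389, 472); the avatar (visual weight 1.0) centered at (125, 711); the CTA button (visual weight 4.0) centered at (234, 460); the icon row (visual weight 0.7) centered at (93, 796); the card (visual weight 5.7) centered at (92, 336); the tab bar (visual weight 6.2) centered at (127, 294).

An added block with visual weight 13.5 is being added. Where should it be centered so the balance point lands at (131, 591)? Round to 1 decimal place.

(103.6, 860.1)

With the added block, Σw becomes 4.8 + 2.3 + 1.0 + 4.0 + 0.7 + 5.7 + 6.2 + 13.5 = 38.2.
Along x: (3606.2 + 13.5·x) / 38.2 = 131 (existing moment 4.8·57 + 2.3·389 + 1.0·125 + 4.0·234 + 0.7·93 + 5.7·92 + 6.2·127 = 3606.2) ⇒ x = (5004.2 − 3606.2) / 13.5 ≈ 103.56.
Along y: (10965.4 + 13.5·y) / 38.2 = 591 (existing moment 4.8·632 + 2.3·472 + 1.0·711 + 4.0·460 + 0.7·796 + 5.7·336 + 6.2·294 = 10965.4) ⇒ y = (22576.2 − 10965.4) / 13.5 ≈ 860.06.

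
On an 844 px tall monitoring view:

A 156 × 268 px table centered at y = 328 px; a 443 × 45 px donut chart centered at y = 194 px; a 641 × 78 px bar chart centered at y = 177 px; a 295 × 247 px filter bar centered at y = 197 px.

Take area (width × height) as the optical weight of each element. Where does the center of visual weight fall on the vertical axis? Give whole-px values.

y ≈ 221

Areas → weights: table 156·268 = 41808, donut chart 443·45 = 19935, bar chart 641·78 = 49998, filter bar 295·247 = 72865; Σw = 184606.
y-moment: 41808·328 + 19935·194 + 49998·177 + 72865·197 = 40784465; centroid 40784465/184606 ≈ 220.93.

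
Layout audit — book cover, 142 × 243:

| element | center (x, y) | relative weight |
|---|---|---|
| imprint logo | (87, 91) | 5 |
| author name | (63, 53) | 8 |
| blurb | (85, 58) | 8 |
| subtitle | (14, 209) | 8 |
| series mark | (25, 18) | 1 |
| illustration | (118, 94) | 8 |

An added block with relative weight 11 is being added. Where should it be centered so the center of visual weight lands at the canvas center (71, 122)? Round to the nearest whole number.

(71, 199)

With the added block, Σw becomes 5 + 8 + 8 + 8 + 1 + 8 + 11 = 49.
Along x: (2700 + 11·x) / 49 = 71 (existing moment 5·87 + 8·63 + 8·85 + 8·14 + 1·25 + 8·118 = 2700) ⇒ x = (3479 − 2700) / 11 ≈ 70.82.
Along y: (3785 + 11·y) / 49 = 122 (existing moment 5·91 + 8·53 + 8·58 + 8·209 + 1·18 + 8·94 = 3785) ⇒ y = (5978 − 3785) / 11 ≈ 199.36.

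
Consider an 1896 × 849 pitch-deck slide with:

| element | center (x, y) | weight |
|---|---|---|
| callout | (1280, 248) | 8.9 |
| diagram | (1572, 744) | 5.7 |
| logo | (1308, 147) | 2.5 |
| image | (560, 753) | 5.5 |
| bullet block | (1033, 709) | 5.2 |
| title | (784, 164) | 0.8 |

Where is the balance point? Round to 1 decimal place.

Weights sum to 8.9 + 5.7 + 2.5 + 5.5 + 5.2 + 0.8 = 28.6.
Σw·x = 32701.2; x̄ = 32701.2/28.6 ≈ 1143.40.
Σw·y = 14775.0; ȳ = 14775.0/28.6 ≈ 516.61.

(1143.4, 516.6)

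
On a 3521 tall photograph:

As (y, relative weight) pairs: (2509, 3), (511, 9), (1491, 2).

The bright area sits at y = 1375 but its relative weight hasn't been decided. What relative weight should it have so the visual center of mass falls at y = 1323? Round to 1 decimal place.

w ≈ 65.7

Fixed elements: Σw = 3 + 9 + 2 = 14, Σw·y = 3·2509 + 9·511 + 2·1491 = 15108.
Set Σw·y/Σw = 1323: (15108 + 1375w) = 1323·(14 + w).
Solving: w = (1323·14 − 15108) / (1375 − 1323) = 3414 / 52 ≈ 65.65.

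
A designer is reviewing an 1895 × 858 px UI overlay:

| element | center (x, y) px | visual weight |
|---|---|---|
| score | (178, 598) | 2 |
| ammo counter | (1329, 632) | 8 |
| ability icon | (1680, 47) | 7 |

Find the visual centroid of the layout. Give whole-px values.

(1338, 387)

Total weight = 2 + 8 + 7 = 17.
x-moment: 2·178 + 8·1329 + 7·1680 = 22748; centroid 22748/17 ≈ 1338.12.
y-moment: 2·598 + 8·632 + 7·47 = 6581; centroid 6581/17 ≈ 387.12.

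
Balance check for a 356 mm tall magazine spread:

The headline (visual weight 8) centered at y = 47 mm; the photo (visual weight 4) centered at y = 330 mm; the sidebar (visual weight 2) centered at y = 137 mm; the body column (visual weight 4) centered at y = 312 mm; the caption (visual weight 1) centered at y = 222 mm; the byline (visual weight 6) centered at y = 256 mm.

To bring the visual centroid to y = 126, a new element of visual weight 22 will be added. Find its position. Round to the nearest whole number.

y ≈ 43

With the new element, Σw becomes 8 + 4 + 2 + 4 + 1 + 6 + 22 = 47.
Along y: (4976 + 22·y) / 47 = 126 (existing moment 8·47 + 4·330 + 2·137 + 4·312 + 1·222 + 6·256 = 4976) ⇒ y = (5922 − 4976) / 22 ≈ 43.00.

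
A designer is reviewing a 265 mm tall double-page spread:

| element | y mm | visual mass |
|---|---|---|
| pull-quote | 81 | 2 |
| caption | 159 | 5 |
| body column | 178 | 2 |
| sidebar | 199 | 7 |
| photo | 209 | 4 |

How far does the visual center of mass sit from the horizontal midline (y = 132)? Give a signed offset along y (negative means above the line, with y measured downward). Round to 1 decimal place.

Weights sum to 2 + 5 + 2 + 7 + 4 = 20.
y: (2·81 + 5·159 + 2·178 + 7·199 + 4·209) / 20 = 3542 / 20 ≈ 177.10
Difference: 177.10 − 132 ≈ 45.10.

≈ 45.1 mm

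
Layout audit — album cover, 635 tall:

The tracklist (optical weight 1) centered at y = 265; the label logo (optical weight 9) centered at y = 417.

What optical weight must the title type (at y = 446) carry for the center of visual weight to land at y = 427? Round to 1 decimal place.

w ≈ 13.3

Known weights sum to 1 + 9 = 10; their moment is 1·265 + 9·417 = 4018.
Set Σw·y/Σw = 427: (4018 + 446w) = 427·(10 + w).
So w = (427·10 − 4018)/(446 − 427) = 252/19 ≈ 13.26.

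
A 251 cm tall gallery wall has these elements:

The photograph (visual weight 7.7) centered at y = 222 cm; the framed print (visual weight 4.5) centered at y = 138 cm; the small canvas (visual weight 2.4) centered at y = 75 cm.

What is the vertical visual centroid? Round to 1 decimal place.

y ≈ 171.9

Weights sum to 7.7 + 4.5 + 2.4 = 14.6.
y-moment: 7.7·222 + 4.5·138 + 2.4·75 = 2510.4; centroid 2510.4/14.6 ≈ 171.95.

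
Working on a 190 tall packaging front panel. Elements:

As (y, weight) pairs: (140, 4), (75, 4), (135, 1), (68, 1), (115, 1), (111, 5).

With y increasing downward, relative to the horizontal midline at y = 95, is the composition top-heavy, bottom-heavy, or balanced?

Total weight = 4 + 4 + 1 + 1 + 1 + 5 = 16.
Σw·y = 4·140 + 4·75 + 1·135 + 1·68 + 1·115 + 5·111 = 1733, so ȳ = 1733/16 ≈ 108.31.
108.3 lies below (larger y than) the midline 95, so the layout is bottom-heavy.

bottom-heavy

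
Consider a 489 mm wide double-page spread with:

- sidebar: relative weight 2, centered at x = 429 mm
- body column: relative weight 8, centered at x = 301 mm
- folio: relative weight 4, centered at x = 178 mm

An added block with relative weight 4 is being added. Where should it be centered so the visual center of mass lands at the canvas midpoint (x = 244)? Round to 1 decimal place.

After adding the added block, total weight = 2 + 8 + 4 + 4 = 18.
x: target moment 18×244 = 4392; current 2·429 + 8·301 + 4·178 = 3978; the added block supplies 414, so x = 414/4 ≈ 103.50.

x ≈ 103.5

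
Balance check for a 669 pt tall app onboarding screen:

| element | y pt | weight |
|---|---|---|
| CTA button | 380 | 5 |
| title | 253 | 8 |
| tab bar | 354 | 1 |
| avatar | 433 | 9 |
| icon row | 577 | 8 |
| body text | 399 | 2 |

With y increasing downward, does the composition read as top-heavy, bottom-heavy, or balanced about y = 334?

bottom-heavy

Total weight = 5 + 8 + 1 + 9 + 8 + 2 = 33.
y: (5·380 + 8·253 + 1·354 + 9·433 + 8·577 + 2·399) / 33 = 13589 / 33 ≈ 411.79
411.8 vs midline 334 → bottom-heavy.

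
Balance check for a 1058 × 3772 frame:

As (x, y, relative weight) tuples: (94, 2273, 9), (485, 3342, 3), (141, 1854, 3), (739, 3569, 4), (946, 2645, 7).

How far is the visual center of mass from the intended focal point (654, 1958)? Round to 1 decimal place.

≈ 712.9

Total weight = 9 + 3 + 3 + 4 + 7 = 26.
x: (9·94 + 3·485 + 3·141 + 4·739 + 7·946) / 26 = 12302 / 26 ≈ 473.15
y: (9·2273 + 3·3342 + 3·1854 + 4·3569 + 7·2645) / 26 = 68836 / 26 ≈ 2647.54
Offset from (654, 1958): Δx ≈ -180.85, Δy ≈ 689.54; distance = √(Δx² + Δy²) ≈ 712.86.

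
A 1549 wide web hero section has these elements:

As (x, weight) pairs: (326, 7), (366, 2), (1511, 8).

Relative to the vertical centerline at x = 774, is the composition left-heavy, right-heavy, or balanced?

Σw = 7 + 2 + 8 = 17.
x: (7·326 + 2·366 + 8·1511) / 17 = 15102 / 17 ≈ 888.35
Since 888.4 is right of 774, the composition reads right-heavy.

right-heavy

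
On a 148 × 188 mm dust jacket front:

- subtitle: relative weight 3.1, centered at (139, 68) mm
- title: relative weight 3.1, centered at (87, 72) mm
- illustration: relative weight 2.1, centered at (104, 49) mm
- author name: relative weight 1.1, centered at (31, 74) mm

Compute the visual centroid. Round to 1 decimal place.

Total weight = 3.1 + 3.1 + 2.1 + 1.1 = 9.4.
x-moment: 3.1·139 + 3.1·87 + 2.1·104 + 1.1·31 = 953.1; centroid 953.1/9.4 ≈ 101.39.
y-moment: 3.1·68 + 3.1·72 + 2.1·49 + 1.1·74 = 618.3; centroid 618.3/9.4 ≈ 65.78.

(101.4, 65.8)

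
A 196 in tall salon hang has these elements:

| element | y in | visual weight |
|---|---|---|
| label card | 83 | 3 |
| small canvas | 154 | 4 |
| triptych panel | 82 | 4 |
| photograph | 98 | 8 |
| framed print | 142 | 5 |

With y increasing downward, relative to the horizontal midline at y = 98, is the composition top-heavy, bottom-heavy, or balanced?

Total weight = 3 + 4 + 4 + 8 + 5 = 24.
Σw·y = 3·83 + 4·154 + 4·82 + 8·98 + 5·142 = 2687, so ȳ = 2687/24 ≈ 111.96.
Since 112.0 is below (larger y than) 98, the composition reads bottom-heavy.

bottom-heavy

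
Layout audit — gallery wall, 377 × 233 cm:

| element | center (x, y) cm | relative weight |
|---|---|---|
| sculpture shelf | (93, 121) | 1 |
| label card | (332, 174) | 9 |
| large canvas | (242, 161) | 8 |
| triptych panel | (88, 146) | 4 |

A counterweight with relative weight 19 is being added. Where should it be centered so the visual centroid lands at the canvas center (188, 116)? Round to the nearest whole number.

New total weight: (1 + 9 + 8 + 4) + 19 = 41.
x: need Σw·x = 41·188 = 7708. Existing = 1·93 + 9·332 + 8·242 + 4·88 = 5369. Remainder 2339 / 19 ≈ 123.11.
y: need Σw·y = 41·116 = 4756. Existing = 1·121 + 9·174 + 8·161 + 4·146 = 3559. Remainder 1197 / 19 ≈ 63.00.

(123, 63)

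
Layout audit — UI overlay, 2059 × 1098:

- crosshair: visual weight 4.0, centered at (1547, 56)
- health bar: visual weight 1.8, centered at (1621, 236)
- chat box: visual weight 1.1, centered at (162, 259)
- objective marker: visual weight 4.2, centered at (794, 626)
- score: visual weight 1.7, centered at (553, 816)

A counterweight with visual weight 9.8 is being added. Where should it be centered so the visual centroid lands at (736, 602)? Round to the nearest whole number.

(314, 883)

After adding the counterweight, total weight = 4.0 + 1.8 + 1.1 + 4.2 + 1.7 + 9.8 = 22.6.
x: need Σw·x = 22.6·736 = 16633.6. Existing = 4.0·1547 + 1.8·1621 + 1.1·162 + 4.2·794 + 1.7·553 = 13558.9. Remainder 3074.7 / 9.8 ≈ 313.74.
y: need Σw·y = 22.6·602 = 13605.2. Existing = 4.0·56 + 1.8·236 + 1.1·259 + 4.2·626 + 1.7·816 = 4950.1. Remainder 8655.1 / 9.8 ≈ 883.17.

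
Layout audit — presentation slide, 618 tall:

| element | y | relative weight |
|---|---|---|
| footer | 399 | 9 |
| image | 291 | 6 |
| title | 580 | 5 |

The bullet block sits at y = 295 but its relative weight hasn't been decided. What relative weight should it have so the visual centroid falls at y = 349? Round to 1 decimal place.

w ≈ 23.3

Fixed elements: Σw = 9 + 6 + 5 = 20, Σw·y = 9·399 + 6·291 + 5·580 = 8237.
Set Σw·y/Σw = 349: (8237 + 295w) = 349·(20 + w).
Solving: w = (349·20 − 8237) / (295 − 349) = -1257 / -54 ≈ 23.28.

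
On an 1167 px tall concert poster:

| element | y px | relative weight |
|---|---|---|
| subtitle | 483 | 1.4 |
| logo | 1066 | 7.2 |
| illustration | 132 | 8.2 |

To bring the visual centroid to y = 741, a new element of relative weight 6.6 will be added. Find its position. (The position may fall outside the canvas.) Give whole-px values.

With the new element, Σw becomes 1.4 + 7.2 + 8.2 + 6.6 = 23.4.
Along y: (9433.8 + 6.6·y) / 23.4 = 741 (existing moment 1.4·483 + 7.2·1066 + 8.2·132 = 9433.8) ⇒ y = (17339.4 − 9433.8) / 6.6 ≈ 1197.82.

y ≈ 1198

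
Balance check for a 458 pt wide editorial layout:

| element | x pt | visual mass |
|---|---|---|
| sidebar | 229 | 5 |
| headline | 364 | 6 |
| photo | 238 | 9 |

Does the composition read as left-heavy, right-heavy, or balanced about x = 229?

Weights sum to 5 + 6 + 9 = 20.
x-moment: 5·229 + 6·364 + 9·238 = 5471; centroid 5471/20 ≈ 273.55.
273.6 lies right of the midline 229, so the layout is right-heavy.

right-heavy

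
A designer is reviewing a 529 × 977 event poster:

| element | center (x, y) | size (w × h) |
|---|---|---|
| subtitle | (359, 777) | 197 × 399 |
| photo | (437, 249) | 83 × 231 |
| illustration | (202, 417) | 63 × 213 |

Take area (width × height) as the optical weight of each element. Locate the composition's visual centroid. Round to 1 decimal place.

(353.5, 642.5)

Areas: subtitle 197·399 = 78603, photo 83·231 = 19173, illustration 63·213 = 13419. Total weight = 111195.
x: (78603·359 + 19173·437 + 13419·202) / 111195 = 39307716 / 111195 ≈ 353.50
y: (78603·777 + 19173·249 + 13419·417) / 111195 = 71444331 / 111195 ≈ 642.51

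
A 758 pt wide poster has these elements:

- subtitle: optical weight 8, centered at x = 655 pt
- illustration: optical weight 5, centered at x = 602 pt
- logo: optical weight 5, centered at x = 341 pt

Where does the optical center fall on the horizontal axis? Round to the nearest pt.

Weights sum to 8 + 5 + 5 = 18.
Σw·x = 8·655 + 5·602 + 5·341 = 9955, so x̄ = 9955/18 ≈ 553.06.

x ≈ 553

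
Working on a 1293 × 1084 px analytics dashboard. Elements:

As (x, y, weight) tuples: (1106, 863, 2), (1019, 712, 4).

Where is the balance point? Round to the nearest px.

Weights sum to 2 + 4 = 6.
x-moment: 2·1106 + 4·1019 = 6288; centroid 6288/6 ≈ 1048.00.
y-moment: 2·863 + 4·712 = 4574; centroid 4574/6 ≈ 762.33.

(1048, 762)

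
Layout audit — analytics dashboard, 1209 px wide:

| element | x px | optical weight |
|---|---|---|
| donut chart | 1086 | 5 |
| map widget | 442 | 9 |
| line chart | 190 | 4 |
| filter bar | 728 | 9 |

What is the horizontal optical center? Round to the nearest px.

Total weight = 5 + 9 + 4 + 9 = 27.
x-moment: 5·1086 + 9·442 + 4·190 + 9·728 = 16720; centroid 16720/27 ≈ 619.26.

x ≈ 619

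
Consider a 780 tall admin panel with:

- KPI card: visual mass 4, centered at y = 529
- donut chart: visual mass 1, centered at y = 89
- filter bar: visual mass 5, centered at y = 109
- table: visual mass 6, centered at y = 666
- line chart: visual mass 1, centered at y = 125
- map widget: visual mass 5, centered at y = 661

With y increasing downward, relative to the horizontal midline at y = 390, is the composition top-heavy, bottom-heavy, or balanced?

Σw = 4 + 1 + 5 + 6 + 1 + 5 = 22.
y: moment 10176 / weight 22 ≈ 462.55
462.5 vs midline 390 → bottom-heavy.

bottom-heavy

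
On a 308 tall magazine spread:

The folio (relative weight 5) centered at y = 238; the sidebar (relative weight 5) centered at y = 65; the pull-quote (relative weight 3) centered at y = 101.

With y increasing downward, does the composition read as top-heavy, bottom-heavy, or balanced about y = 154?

Total weight = 5 + 5 + 3 = 13.
y: (5·238 + 5·65 + 3·101) / 13 = 1818 / 13 ≈ 139.85
139.8 vs midline 154 → top-heavy.

top-heavy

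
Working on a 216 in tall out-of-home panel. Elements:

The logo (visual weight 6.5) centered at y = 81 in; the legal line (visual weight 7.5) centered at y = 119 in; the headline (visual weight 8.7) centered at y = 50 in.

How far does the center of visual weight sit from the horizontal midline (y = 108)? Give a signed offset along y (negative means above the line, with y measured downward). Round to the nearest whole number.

Total weight = 6.5 + 7.5 + 8.7 = 22.7.
y: (6.5·81 + 7.5·119 + 8.7·50) / 22.7 = 1854.0 / 22.7 ≈ 81.67
Against y = 108, that's 81.67 − 108 = -26.33.

≈ -26 in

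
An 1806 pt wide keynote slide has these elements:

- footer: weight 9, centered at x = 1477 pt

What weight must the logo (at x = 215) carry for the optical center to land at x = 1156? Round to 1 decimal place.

Known: weight 9 with moment 9·1477 = 13293.
Balance at x = 1156 requires (13293 + w·215) / (9 + w) = 1156.
Solving: w = (1156·9 − 13293) / (215 − 1156) = -2889 / -941 ≈ 3.07.

w ≈ 3.1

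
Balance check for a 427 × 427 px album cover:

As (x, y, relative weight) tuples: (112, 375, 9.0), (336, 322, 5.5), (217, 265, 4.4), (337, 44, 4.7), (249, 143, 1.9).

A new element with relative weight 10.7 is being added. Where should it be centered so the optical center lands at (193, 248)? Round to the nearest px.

With the new element, Σw becomes 9.0 + 5.5 + 4.4 + 4.7 + 1.9 + 10.7 = 36.2.
x: need Σw·x = 36.2·193 = 6986.6. Existing = 9.0·112 + 5.5·336 + 4.4·217 + 4.7·337 + 1.9·249 = 5867.8. Remainder 1118.8 / 10.7 ≈ 104.56.
y: need Σw·y = 36.2·248 = 8977.6. Existing = 9.0·375 + 5.5·322 + 4.4·265 + 4.7·44 + 1.9·143 = 6790.5. Remainder 2187.1 / 10.7 ≈ 204.40.

(105, 204)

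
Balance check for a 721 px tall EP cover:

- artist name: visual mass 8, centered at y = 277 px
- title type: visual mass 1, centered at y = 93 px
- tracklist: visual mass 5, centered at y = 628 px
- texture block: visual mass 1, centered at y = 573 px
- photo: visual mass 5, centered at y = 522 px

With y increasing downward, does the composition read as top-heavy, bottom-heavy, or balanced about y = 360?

bottom-heavy

Σw = 8 + 1 + 5 + 1 + 5 = 20.
y: (8·277 + 1·93 + 5·628 + 1·573 + 5·522) / 20 = 8632 / 20 ≈ 431.60
Since 431.6 is below (larger y than) 360, the composition reads bottom-heavy.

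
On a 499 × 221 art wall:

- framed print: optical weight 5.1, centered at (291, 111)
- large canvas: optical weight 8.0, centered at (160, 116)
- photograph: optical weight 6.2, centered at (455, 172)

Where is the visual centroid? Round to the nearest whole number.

Total weight = 5.1 + 8.0 + 6.2 = 19.3.
x: (5.1·291 + 8.0·160 + 6.2·455) / 19.3 = 5585.1 / 19.3 ≈ 289.38
y: (5.1·111 + 8.0·116 + 6.2·172) / 19.3 = 2560.5 / 19.3 ≈ 132.67

(289, 133)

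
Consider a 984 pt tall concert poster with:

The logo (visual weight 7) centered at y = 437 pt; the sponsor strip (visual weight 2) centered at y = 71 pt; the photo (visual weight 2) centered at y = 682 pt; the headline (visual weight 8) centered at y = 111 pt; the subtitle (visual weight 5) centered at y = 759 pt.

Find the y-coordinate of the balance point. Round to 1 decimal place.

y ≈ 385.3

Weights sum to 7 + 2 + 2 + 8 + 5 = 24.
y-moment: 7·437 + 2·71 + 2·682 + 8·111 + 5·759 = 9248; centroid 9248/24 ≈ 385.33.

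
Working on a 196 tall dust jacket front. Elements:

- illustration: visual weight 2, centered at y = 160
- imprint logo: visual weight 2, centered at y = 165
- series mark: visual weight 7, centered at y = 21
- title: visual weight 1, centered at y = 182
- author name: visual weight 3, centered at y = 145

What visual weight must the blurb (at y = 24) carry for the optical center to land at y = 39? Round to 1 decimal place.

w ≈ 55.3

Fixed elements: Σw = 2 + 2 + 7 + 1 + 3 = 15, Σw·y = 2·160 + 2·165 + 7·21 + 1·182 + 3·145 = 1414.
Set Σw·y/Σw = 39: (1414 + 24w) = 39·(15 + w).
So w = (39·15 − 1414)/(24 − 39) = -829/-15 ≈ 55.27.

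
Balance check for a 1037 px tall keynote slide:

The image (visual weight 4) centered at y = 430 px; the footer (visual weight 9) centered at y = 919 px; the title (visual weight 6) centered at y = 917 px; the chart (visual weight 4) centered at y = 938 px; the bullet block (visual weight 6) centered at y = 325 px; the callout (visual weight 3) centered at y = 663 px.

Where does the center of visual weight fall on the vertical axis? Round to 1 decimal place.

y ≈ 724.5

Total weight = 4 + 9 + 6 + 4 + 6 + 3 = 32.
Σw·y = 23184; ȳ = 23184/32 ≈ 724.50.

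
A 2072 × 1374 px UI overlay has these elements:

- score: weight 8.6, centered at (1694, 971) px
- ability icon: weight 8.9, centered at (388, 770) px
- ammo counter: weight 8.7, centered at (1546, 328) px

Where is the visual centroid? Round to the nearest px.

Σw = 8.6 + 8.9 + 8.7 = 26.2.
x: (8.6·1694 + 8.9·388 + 8.7·1546) / 26.2 = 31471.8 / 26.2 ≈ 1201.21
y: (8.6·971 + 8.9·770 + 8.7·328) / 26.2 = 18057.2 / 26.2 ≈ 689.21

(1201, 689)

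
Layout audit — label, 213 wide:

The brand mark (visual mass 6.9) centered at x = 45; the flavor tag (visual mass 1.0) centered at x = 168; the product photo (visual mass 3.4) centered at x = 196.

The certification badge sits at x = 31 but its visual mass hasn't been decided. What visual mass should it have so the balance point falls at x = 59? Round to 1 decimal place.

w ≈ 17.1

Existing Σw = 11.3 (6.9 + 1.0 + 3.4); existing moment 6.9·45 + 1.0·168 + 3.4·196 = 1144.9.
Balance at x = 59 requires (1144.9 + w·31) / (11.3 + w) = 59.
Solving: w = (59·11.3 − 1144.9) / (31 − 59) = -478.2 / -28 ≈ 17.08.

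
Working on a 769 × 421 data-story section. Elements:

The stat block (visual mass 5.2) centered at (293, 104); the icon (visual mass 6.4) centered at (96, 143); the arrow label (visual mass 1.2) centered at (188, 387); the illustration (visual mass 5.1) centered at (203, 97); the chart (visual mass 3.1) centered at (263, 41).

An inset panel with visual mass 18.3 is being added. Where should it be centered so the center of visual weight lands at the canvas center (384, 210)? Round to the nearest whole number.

(594, 312)

After adding the inset panel, total weight = 5.2 + 6.4 + 1.2 + 5.1 + 3.1 + 18.3 = 39.3.
x: need Σw·x = 39.3·384 = 15091.2. Existing = 5.2·293 + 6.4·96 + 1.2·188 + 5.1·203 + 3.1·263 = 4214.2. Remainder 10877.0 / 18.3 ≈ 594.37.
y: need Σw·y = 39.3·210 = 8253.0. Existing = 5.2·104 + 6.4·143 + 1.2·387 + 5.1·97 + 3.1·41 = 2542.2. Remainder 5710.8 / 18.3 ≈ 312.07.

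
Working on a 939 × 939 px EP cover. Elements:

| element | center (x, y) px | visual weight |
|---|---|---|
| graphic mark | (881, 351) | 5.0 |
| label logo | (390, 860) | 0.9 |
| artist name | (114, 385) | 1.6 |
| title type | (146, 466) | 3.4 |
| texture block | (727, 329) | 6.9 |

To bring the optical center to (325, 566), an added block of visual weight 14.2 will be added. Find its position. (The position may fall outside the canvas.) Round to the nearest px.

After adding the added block, total weight = 5.0 + 0.9 + 1.6 + 3.4 + 6.9 + 14.2 = 32.0.
x: need Σw·x = 32.0·325 = 10400.0. Existing = 5.0·881 + 0.9·390 + 1.6·114 + 3.4·146 + 6.9·727 = 10451.1. Remainder -51.1 / 14.2 ≈ -3.60.
y: need Σw·y = 32.0·566 = 18112.0. Existing = 5.0·351 + 0.9·860 + 1.6·385 + 3.4·466 + 6.9·329 = 6999.5. Remainder 11112.5 / 14.2 ≈ 782.57.

(-4, 783)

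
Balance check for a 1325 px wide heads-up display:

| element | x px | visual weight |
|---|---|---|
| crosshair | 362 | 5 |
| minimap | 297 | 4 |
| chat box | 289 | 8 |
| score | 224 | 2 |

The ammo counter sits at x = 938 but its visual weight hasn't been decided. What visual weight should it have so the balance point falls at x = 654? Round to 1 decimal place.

w ≈ 23.5

Fixed elements: Σw = 5 + 4 + 8 + 2 = 19, Σw·x = 5·362 + 4·297 + 8·289 + 2·224 = 5758.
Set Σw·x/Σw = 654: (5758 + 938w) = 654·(19 + w).
Solving: w = (654·19 − 5758) / (938 − 654) = 6668 / 284 ≈ 23.48.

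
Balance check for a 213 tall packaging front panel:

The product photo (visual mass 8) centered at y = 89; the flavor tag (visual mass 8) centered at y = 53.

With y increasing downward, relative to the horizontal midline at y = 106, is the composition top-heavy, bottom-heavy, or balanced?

top-heavy

Weights sum to 8 + 8 = 16.
y: (8·89 + 8·53) / 16 = 1136 / 16 ≈ 71.00
Since 71.0 is above (smaller y than) 106, the composition reads top-heavy.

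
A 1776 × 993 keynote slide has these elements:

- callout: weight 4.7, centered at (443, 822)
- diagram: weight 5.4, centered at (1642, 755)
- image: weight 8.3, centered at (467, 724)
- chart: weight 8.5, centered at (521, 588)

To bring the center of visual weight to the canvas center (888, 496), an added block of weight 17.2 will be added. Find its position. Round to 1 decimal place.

(1157.4, 170.1)

New total weight: (4.7 + 5.4 + 8.3 + 8.5) + 17.2 = 44.1.
x: target moment 44.1×888 = 39160.8; current 4.7·443 + 5.4·1642 + 8.3·467 + 8.5·521 = 19253.5; the added block supplies 19907.3, so x = 19907.3/17.2 ≈ 1157.40.
y: target moment 44.1×496 = 21873.6; current 4.7·822 + 5.4·755 + 8.3·724 + 8.5·588 = 18947.6; the added block supplies 2926.0, so y = 2926.0/17.2 ≈ 170.12.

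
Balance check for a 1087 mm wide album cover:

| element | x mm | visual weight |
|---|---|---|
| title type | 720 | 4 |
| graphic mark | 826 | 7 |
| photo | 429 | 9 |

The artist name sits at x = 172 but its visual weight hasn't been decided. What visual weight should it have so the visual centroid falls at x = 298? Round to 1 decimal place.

w ≈ 52.1

Fixed elements: Σw = 4 + 7 + 9 = 20, Σw·x = 4·720 + 7·826 + 9·429 = 12523.
Balance at x = 298 requires (12523 + w·172) / (20 + w) = 298.
Rearranging, w·(172 − 298) = 298·20 − 12523 = -6563, so w ≈ -6563/-126 = 52.09.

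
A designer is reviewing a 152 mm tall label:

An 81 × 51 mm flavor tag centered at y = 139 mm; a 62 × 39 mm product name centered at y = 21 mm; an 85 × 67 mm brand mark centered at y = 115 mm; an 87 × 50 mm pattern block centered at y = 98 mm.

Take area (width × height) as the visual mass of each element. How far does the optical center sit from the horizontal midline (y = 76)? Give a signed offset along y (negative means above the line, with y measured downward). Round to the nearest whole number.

≈ 27 mm

Taking area as weight: flavor tag 81·51 = 4131, product name 62·39 = 2418, brand mark 85·67 = 5695, pattern block 87·50 = 4350. Sum 16594.
y-moment: 4131·139 + 2418·21 + 5695·115 + 4350·98 = 1706212; centroid 1706212/16594 ≈ 102.82.
Against y = 76, that's 102.82 − 76 = 26.82.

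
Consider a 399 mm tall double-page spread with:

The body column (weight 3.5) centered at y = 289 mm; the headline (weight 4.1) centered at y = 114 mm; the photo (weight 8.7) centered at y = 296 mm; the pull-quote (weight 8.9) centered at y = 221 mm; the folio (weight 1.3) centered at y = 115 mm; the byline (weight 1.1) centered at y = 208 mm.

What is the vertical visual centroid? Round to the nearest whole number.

y ≈ 232

Total weight = 3.5 + 4.1 + 8.7 + 8.9 + 1.3 + 1.1 = 27.6.
y: moment 6399.3 / weight 27.6 ≈ 231.86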